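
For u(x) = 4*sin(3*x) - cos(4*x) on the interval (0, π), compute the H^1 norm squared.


||u||_{H^1(0,π)}^2 = 816/7 + 177*π/2

u'(x) = 4*sin(4*x) + 12*cos(3*x).
Expand u² and (u')² and integrate term by term on (0, π), using: for integers n ≥ 1, ∫_0^π sin²(nx) dx = ∫_0^π cos²(nx) dx = π/2; for n ≠ n', ∫_0^π sin(nx)sin(n'x) dx = ∫_0^π cos(nx)cos(n'x) dx = 0; and by product-to-sum, ∫_0^π sin(nx)cos(n'x) dx = ½∫_0^π [sin((n+n')x) + sin((n−n')x)] dx, which is 0 when n+n' is even and 2n/(n²−n'²) when n+n' is odd (it need not vanish on (0, π)).
  u² squared terms: (-1)²·∫cos(4x)² dx = 1·π/2 = π/2;  (4)²·∫sin(3x)² dx = 16·π/2 = 8*π.
  u² cross terms: 2·(-1)·(4)·∫cos(4x)·sin(3x) dx = -8·(-6/7) = 48/7.
  So ∫_0^π u² dx = π/2 + 8*π + 48/7 = 48/7 + 17*π/2.
  (u')² squared terms: (4)²·∫sin(4x)² dx = 16·π/2 = 8*π;  (12)²·∫cos(3x)² dx = 144·π/2 = 72*π.
  (u')² cross terms: 2·(4)·(12)·∫sin(4x)·cos(3x) dx = 96·(8/7) = 768/7.
  So ∫_0^π (u')² dx = 8*π + 72*π + 768/7 = 768/7 + 80*π.
||u||_{H^1}^2 = (48/7 + 17*π/2) + (768/7 + 80*π) = 816/7 + 177*π/2.


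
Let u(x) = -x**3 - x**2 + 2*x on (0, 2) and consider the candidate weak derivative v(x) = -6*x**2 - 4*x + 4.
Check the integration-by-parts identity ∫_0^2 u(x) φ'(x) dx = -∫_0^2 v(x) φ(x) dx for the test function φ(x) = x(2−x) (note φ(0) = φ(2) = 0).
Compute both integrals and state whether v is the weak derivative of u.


LHS = 24/5, RHS = 48/5. No, v is not the weak derivative of u.

u(x) = -x**3 - x**2 + 2*x, classical derivative u'(x) = -3*x**2 - 2*x + 2.
φ(x) = x(2−x), so φ'(x) = 2 - 2*x.
Note φ(0) = φ(2) = 0, so the boundary term u·φ vanishes.
LHS = ∫_0^2 u(x) φ'(x) dx = ∫_0^2 (2*x^4 - 6*x^2 + 4*x) dx. Term by term:
  ∫_0^2 2*x^4 dx = 64/5;  ∫_0^2 -6*x^2 dx = -16;  ∫_0^2 4*x dx = 8.
Sum: 64/5 − 16 + 8 = 24/5.
So LHS = 24/5.
∫_0^2 v(x) φ(x) dx = ∫_0^2 (6*x^4 - 8*x^3 - 12*x^2 + 8*x) dx. Term by term:
  ∫_0^2 6*x^4 dx = 192/5;  ∫_0^2 -8*x^3 dx = -32;  ∫_0^2 -12*x^2 dx = -32;
  ∫_0^2 8*x dx = 16.
Sum: 192/5 − 32 − 32 + 16 = -48/5.
So RHS = -∫_0^2 v(x) φ(x) dx = 48/5.
LHS − RHS = -24/5 ≠ 0, so the identity fails.
(For a valid weak derivative the identity must hold for EVERY test function, in particular this one. The failure shows v is NOT the weak derivative of u.)
Correct weak derivative would be u'(x) = -3*x**2 - 2*x + 2.


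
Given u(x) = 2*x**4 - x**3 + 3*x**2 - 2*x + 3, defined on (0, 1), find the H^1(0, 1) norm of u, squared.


||u||_{H^1}^2 = 211/9

The H^1 norm (squared) on an interval (0, L) is
  ||u||_{H^1}^2 = ∫_0^L u(x)^2 dx + ∫_0^L u'(x)^2 dx.
Compute u'(x) = 8*x**3 - 3*x**2 + 6*x - 2.
Then u(x)^2 = 4*x**8 - 4*x**7 + 13*x**6 - 14*x**5 + 25*x**4 - 18*x**3 + 22*x**2 - 12*x + 9 and u'(x)^2 = 64*x**6 - 48*x**5 + 105*x**4 - 68*x**3 + 48*x**2 - 24*x + 4.
Integrate each monomial from 0 to 1 using ∫_0^1 c·x^n dx = c·1^(n+1)/(n+1):
  ∫_0^1 u(x)^2 dx = ∫_0^1 (4*x^8 - 4*x^7 + 13*x^6 - 14*x^5 + 25*x^4 - 18*x^3 + 22*x^2 - 12*x + 9) dx. Term by term:
    ∫_0^1 4*x^8 dx = 4/9;  ∫_0^1 -4*x^7 dx = -1/2;  ∫_0^1 13*x^6 dx = 13/7;
    ∫_0^1 -14*x^5 dx = -7/3;  ∫_0^1 25*x^4 dx = 5;  ∫_0^1 -18*x^3 dx = -9/2;
    ∫_0^1 22*x^2 dx = 22/3;  ∫_0^1 -12*x dx = -6;  ∫_0^1 9 dx = 9.
  Sum: 4/9 − 1/2 + 13/7 − 7/3 + 5 − 9/2 + 22/3 − 6 + 9 = 649/63.
  ∫_0^1 u'(x)^2 dx = ∫_0^1 (64*x^6 - 48*x^5 + 105*x^4 - 68*x^3 + 48*x^2 - 24*x + 4) dx. Term by term:
    ∫_0^1 64*x^6 dx = 64/7;  ∫_0^1 -48*x^5 dx = -8;  ∫_0^1 105*x^4 dx = 21;
    ∫_0^1 -68*x^3 dx = -17;  ∫_0^1 48*x^2 dx = 16;  ∫_0^1 -24*x dx = -12;
    ∫_0^1 4 dx = 4.
  Sum: 64/7 − 8 + 21 − 17 + 16 − 12 + 4 = 92/7.
Adding: ||u||_{H^1}^2 = 649/63 + 92/7 = 211/9.


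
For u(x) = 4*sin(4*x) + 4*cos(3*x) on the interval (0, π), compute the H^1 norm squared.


||u||_{H^1(0,π)}^2 = 2560/7 + 216*π

u'(x) = -12*sin(3*x) + 16*cos(4*x).
Expand u² and (u')² and integrate term by term on (0, π), using: for integers n ≥ 1, ∫_0^π sin²(nx) dx = ∫_0^π cos²(nx) dx = π/2; for n ≠ n', ∫_0^π sin(nx)sin(n'x) dx = ∫_0^π cos(nx)cos(n'x) dx = 0; and by product-to-sum, ∫_0^π sin(nx)cos(n'x) dx = ½∫_0^π [sin((n+n')x) + sin((n−n')x)] dx, which is 0 when n+n' is even and 2n/(n²−n'²) when n+n' is odd (it need not vanish on (0, π)).
  u² squared terms: (4)²·∫cos(3x)² dx = 16·π/2 = 8*π;  (4)²·∫sin(4x)² dx = 16·π/2 = 8*π.
  u² cross terms: 2·(4)·(4)·∫cos(3x)·sin(4x) dx = 32·(8/7) = 256/7.
  So ∫_0^π u² dx = 8*π + 8*π + 256/7 = 256/7 + 16*π.
  (u')² squared terms: (-12)²·∫sin(3x)² dx = 144·π/2 = 72*π;  (16)²·∫cos(4x)² dx = 256·π/2 = 128*π.
  (u')² cross terms: 2·(-12)·(16)·∫sin(3x)·cos(4x) dx = -384·(-6/7) = 2304/7.
  So ∫_0^π (u')² dx = 72*π + 128*π + 2304/7 = 2304/7 + 200*π.
||u||_{H^1}^2 = (256/7 + 16*π) + (2304/7 + 200*π) = 2560/7 + 216*π.


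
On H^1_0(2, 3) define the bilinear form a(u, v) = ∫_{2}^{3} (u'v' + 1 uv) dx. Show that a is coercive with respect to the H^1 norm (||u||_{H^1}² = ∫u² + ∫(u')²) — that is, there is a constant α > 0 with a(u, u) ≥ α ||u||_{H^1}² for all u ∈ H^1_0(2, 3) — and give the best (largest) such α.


α = 1

Coercivity of a(·,·) on H^1_0(2, 3) means a(u, u) ≥ α ||u||_{H^1}² for every u ∈ H^1_0.
The interval has length L = 1, and Poincaré/coercivity depend only on L. Here a(u, u) = ∫(u')² + (1)·∫u².
Here c = 1 ≥ 1, so a(u,u) = ∫(u')² + c∫u² ≥ ∫(u')² + ∫u² = ||u||_{H^1}², i.e. α = 1 works. No larger α is possible: a(u,u) ≥ α||u||_{H^1}² means (1−α)∫(u')² ≥ (α−c)∫u², and for the modes u_n = sin(nπ(x−x₀)/L) (x₀ the left endpoint) one has ∫u_n²/∫(u_n')² = (L/(nπ))² → 0, so a(u_n,u_n)/||u_n||_{H^1}² → 1. Hence the optimal constant is α = 1.
Therefore α = 1.


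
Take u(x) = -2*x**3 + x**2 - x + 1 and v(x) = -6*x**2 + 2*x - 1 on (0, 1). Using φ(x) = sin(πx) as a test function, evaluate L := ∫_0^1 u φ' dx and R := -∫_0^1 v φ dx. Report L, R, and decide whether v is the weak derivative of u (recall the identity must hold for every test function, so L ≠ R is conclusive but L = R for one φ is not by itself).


LHS = -24/π^3 + 6/π, RHS = -24/π^3 + 6/π. Yes, v = u' weakly.

u(x) = -2*x**3 + x**2 - x + 1, classical derivative u'(x) = -6*x**2 + 2*x - 1.
φ(x) = sin(πx), so φ'(x) = π*cos(π*x).
Note φ(0) = φ(1) = 0, so the boundary term u·φ vanishes.
LHS = ∫_0^1 u(x) φ'(x) dx = ∫_0^1 (-2*π*x^3*cos(π*x) + π*x^2*cos(π*x) - π*x*cos(π*x) + π*cos(π*x)) dx. Term by term:
  ∫_0^1 π*cos(π*x) dx = 0;  ∫_0^1 π*x^2*cos(π*x) dx = -2/π;  ∫_0^1 -π*x*cos(π*x) dx = 2/π;
  ∫_0^1 -2*π*x^3*cos(π*x) dx = -24/π^3 + 6/π.
Sum: 0 − 2/π + 2/π + -24/π^3 + 6/π = -24/π^3 + 6/π.
So LHS = -24/π^3 + 6/π.
∫_0^1 v(x) φ(x) dx = ∫_0^1 (-6*x^2*sin(π*x) + 2*x*sin(π*x) - sin(π*x)) dx. Term by term:
  ∫_0^1 -sin(π*x) dx = -2/π;  ∫_0^1 -6*x^2*sin(π*x) dx = -6/π + 24/π^3;  ∫_0^1 2*x*sin(π*x) dx = 2/π.
Sum: -2/π + -6/π + 24/π^3 + 2/π = -6/π + 24/π^3.
So RHS = -∫_0^1 v(x) φ(x) dx = -24/π^3 + 6/π.
LHS = RHS, so the identity holds for this test φ.
Moreover u is smooth here and v(x) = u'(x) = -6*x**2 + 2*x - 1 pointwise, so the identity holds for every test function. Hence v is the weak derivative of u.


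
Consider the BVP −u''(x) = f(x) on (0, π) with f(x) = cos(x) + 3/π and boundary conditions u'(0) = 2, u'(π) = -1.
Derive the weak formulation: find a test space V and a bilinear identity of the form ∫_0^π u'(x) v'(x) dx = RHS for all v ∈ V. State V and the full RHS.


V = H^1(0, π) (v unrestricted at boundary; u is determined up to an additive constant); weak form: ∫_0^π u'v' dx = ∫_0^π (cos(x) + 3/π) v dx − v(π) − 2·v(0) for all v ∈ V.

Multiply both sides by a test function v and integrate from 0 to π:
  ∫_0^π −u''(x) v(x) dx = ∫_0^π f(x) v(x) dx.
Integrate the LHS by parts once:
  ∫_0^π −u'' v dx = −[u'(x) v(x)]_0^π + ∫_0^π u'(x) v'(x) dx.
Thus ∫_0^π u'(x) v'(x) dx = ∫_0^π f(x) v(x) dx + [u'(x) v(x)]_0^π.
Choose V so that boundary terms are either known or forced to vanish.
u has inhomogeneous Neumann u'(0) = 2, u'(π) = -1. [u' v]_0^π = (-1)·v(π) − (2)·v(0) = − v(π) − 2·v(0). Take V = H^1(0, π); boundary term becomes part of RHS.
Weak formulation: find u (satisfying any essential BC) such that ∫_0^π u'(x) v'(x) dx = ∫_0^π f v dx − v(π) − 2·v(0) for all v ∈ V (Neumann data are natural BCs: they enter the RHS as boundary terms).
Substituting f(x) = cos(x) + 3/π, the right-hand side is ∫_0^π (cos(x) + 3/π) v dx − v(π) − 2·v(0).
Compatibility check (pure Neumann): taking v ≡ 1 ∈ V gives 0 = ∫_0^π f dx + (-1) − (2), i.e. ∫_0^π f dx must equal u'(0) − u'(π) = 3. Indeed ∫_0^π (cos(x) + 3/π) dx = 3, so the data are compatible. The solution is then unique only up to an additive constant (fix it e.g. by requiring ∫_0^π u dx = 0).


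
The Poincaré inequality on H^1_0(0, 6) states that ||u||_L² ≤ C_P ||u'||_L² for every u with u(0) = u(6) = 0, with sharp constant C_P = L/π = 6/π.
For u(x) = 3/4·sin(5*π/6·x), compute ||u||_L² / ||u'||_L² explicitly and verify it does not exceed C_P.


||u||_L² / ||u'||_L² = 6/(5*π) < C_P = 6/π.

u(x) = 3/4·sin(5*π/6·x), so u'(x) = 5*π*cos(5*π*x/6)/8.
Writing u(x) = A·sin(kπx/L) with A = 3/4 and k = 5, use ∫_0^L sin²(kπx/L) dx = L/2 and ∫_0^L cos²(kπx/L) dx = L/2.
u² = 9/16·sin²(5*π/6·x) and (u')² = 25*π^2/64·cos²(5*π/6·x), and each of sin², cos² integrates to L/2 = 3 over (0, 6).
∫_0^6 u² dx = 27/16, so ||u||_L² = 3*sqrt(3)/4.
∫_0^6 (u')² dx = 75*π^2/64, so ||u'||_L² = 5*sqrt(3)*π/8.
Ratio ||u||_L² / ||u'||_L² = 6/(5*π).
Sharp Poincaré constant on H^1_0(0, 6) is C_P = L/π = 6/π, achieved by sin(π/6·x).
This is the k = 5 harmonic; the ratio L/(kπ) is strictly less than C_P = L/π, consistent with the sharp inequality ||u||_L² ≤ C_P ||u'||_L².


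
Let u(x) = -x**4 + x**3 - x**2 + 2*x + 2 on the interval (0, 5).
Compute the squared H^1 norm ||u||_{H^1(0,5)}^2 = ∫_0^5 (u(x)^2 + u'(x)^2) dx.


||u||_{H^1}^2 = 66998705/252

The H^1 norm (squared) on an interval (0, L) is
  ||u||_{H^1}^2 = ∫_0^L u(x)^2 dx + ∫_0^L u'(x)^2 dx.
Compute u'(x) = -4*x**3 + 3*x**2 - 2*x + 2.
Then u(x)^2 = x**8 - 2*x**7 + 3*x**6 - 6*x**5 + x**4 + 8*x + 4 and u'(x)^2 = 16*x**6 - 24*x**5 + 25*x**4 - 28*x**3 + 16*x**2 - 8*x + 4.
Integrate each monomial from 0 to 5 using ∫_0^5 c·x^n dx = c·5^(n+1)/(n+1):
  ∫_0^5 u(x)^2 dx = ∫_0^5 (x^8 - 2*x^7 + 3*x^6 - 6*x^5 + x^4 + 8*x + 4) dx. Term by term:
    ∫_0^5 x^8 dx = 1953125/9;  ∫_0^5 -2*x^7 dx = -390625/4;  ∫_0^5 3*x^6 dx = 234375/7;
    ∫_0^5 -6*x^5 dx = -15625;  ∫_0^5 x^4 dx = 625;  ∫_0^5 8*x dx = 100;
    ∫_0^5 4 dx = 20.
  Sum: 1953125/9 − 390625/4 + 234375/7 − 15625 + 625 + 100 + 20 = 34765865/252.
  ∫_0^5 u'(x)^2 dx = ∫_0^5 (16*x^6 - 24*x^5 + 25*x^4 - 28*x^3 + 16*x^2 - 8*x + 4) dx. Term by term:
    ∫_0^5 16*x^6 dx = 1250000/7;  ∫_0^5 -24*x^5 dx = -62500;  ∫_0^5 25*x^4 dx = 15625;
    ∫_0^5 -28*x^3 dx = -4375;  ∫_0^5 16*x^2 dx = 2000/3;  ∫_0^5 -8*x dx = -100;
    ∫_0^5 4 dx = 20.
  Sum: 1250000/7 − 62500 + 15625 − 4375 + 2000/3 − 100 + 20 = 2686070/21.
Adding: ||u||_{H^1}^2 = 34765865/252 + 2686070/21 = 66998705/252.


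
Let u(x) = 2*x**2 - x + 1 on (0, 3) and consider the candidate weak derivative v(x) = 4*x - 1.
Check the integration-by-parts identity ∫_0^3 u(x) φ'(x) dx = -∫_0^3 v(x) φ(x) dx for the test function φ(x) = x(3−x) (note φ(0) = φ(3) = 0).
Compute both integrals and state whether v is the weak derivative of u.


LHS = -45/2, RHS = -45/2. Yes, v = u' weakly.

u(x) = 2*x**2 - x + 1, classical derivative u'(x) = 4*x - 1.
φ(x) = x(3−x), so φ'(x) = 3 - 2*x.
Note φ(0) = φ(3) = 0, so the boundary term u·φ vanishes.
LHS = ∫_0^3 u(x) φ'(x) dx = ∫_0^3 (-4*x^3 + 8*x^2 - 5*x + 3) dx. Term by term:
  ∫_0^3 -4*x^3 dx = -81;  ∫_0^3 8*x^2 dx = 72;  ∫_0^3 -5*x dx = -45/2;
  ∫_0^3 3 dx = 9.
Sum: -81 + 72 − 45/2 + 9 = -45/2.
So LHS = -45/2.
∫_0^3 v(x) φ(x) dx = ∫_0^3 (-4*x^3 + 13*x^2 - 3*x) dx. Term by term:
  ∫_0^3 -4*x^3 dx = -81;  ∫_0^3 13*x^2 dx = 117;  ∫_0^3 -3*x dx = -27/2.
Sum: -81 + 117 − 27/2 = 45/2.
So RHS = -∫_0^3 v(x) φ(x) dx = -45/2.
LHS = RHS, so the identity holds for this test φ.
Moreover u is smooth here and v(x) = u'(x) = 4*x - 1 pointwise, so the identity holds for every test function. Hence v is the weak derivative of u.


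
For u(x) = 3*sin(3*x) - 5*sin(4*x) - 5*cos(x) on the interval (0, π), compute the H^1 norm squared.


||u||_{H^1(0,π)}^2 = 160/3 + 565*π/2

u'(x) = 5*sin(x) + 9*cos(3*x) - 20*cos(4*x).
Expand u² and (u')² and integrate term by term on (0, π), using: for integers n ≥ 1, ∫_0^π sin²(nx) dx = ∫_0^π cos²(nx) dx = π/2; for n ≠ n', ∫_0^π sin(nx)sin(n'x) dx = ∫_0^π cos(nx)cos(n'x) dx = 0; and by product-to-sum, ∫_0^π sin(nx)cos(n'x) dx = ½∫_0^π [sin((n+n')x) + sin((n−n')x)] dx, which is 0 when n+n' is even and 2n/(n²−n'²) when n+n' is odd (it need not vanish on (0, π)).
  u² squared terms: (-5)²·∫cos(x)² dx = 25·π/2 = 25*π/2;  (-5)²·∫sin(4x)² dx = 25·π/2 = 25*π/2;  (3)²·∫sin(3x)² dx = 9·π/2 = 9*π/2.
  u² cross terms: 2·(-5)·(-5)·∫cos(x)·sin(4x) dx = 50·(8/15) = 80/3;  2·(-5)·(3)·∫cos(x)·sin(3x) dx = -30·(0) = 0;  2·(-5)·(3)·∫sin(4x)·sin(3x) dx = -30·(0) = 0.
  So ∫_0^π u² dx = 25*π/2 + 25*π/2 + 9*π/2 + 80/3 + 0 + 0 = 80/3 + 59*π/2.
  (u')² squared terms: (-20)²·∫cos(4x)² dx = 400·π/2 = 200*π;  (5)²·∫sin(x)² dx = 25·π/2 = 25*π/2;  (9)²·∫cos(3x)² dx = 81·π/2 = 81*π/2.
  (u')² cross terms: 2·(-20)·(5)·∫cos(4x)·sin(x) dx = -200·(-2/15) = 80/3;  2·(-20)·(9)·∫cos(4x)·cos(3x) dx = -360·(0) = 0;  2·(5)·(9)·∫sin(x)·cos(3x) dx = 90·(0) = 0.
  So ∫_0^π (u')² dx = 200*π + 25*π/2 + 81*π/2 + 80/3 + 0 + 0 = 80/3 + 253*π.
||u||_{H^1}^2 = (80/3 + 59*π/2) + (80/3 + 253*π) = 160/3 + 565*π/2.


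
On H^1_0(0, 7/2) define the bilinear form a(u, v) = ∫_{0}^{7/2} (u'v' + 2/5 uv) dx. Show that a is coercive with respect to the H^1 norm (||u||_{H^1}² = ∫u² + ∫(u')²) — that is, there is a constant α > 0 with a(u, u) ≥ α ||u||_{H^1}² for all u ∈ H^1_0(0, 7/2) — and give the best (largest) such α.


α = 2*(49 + 10*π^2)/(5*(4*π^2 + 49))

Coercivity of a(·,·) on H^1_0(0, 7/2) means a(u, u) ≥ α ||u||_{H^1}² for every u ∈ H^1_0.
The interval has length L = 7/2, and Poincaré/coercivity depend only on L. Here a(u, u) = ∫(u')² + (2/5)·∫u².
Here 0 < c = 2/5 < 1. The condition a(u,u) ≥ α||u||_{H^1}² reads (1−α)∫(u')² ≥ (α−c)∫u². Any admissible α is ≤ 1 (rapidly oscillating u have ∫u²/∫(u')² → 0), and α = 1 would force 0 ≥ (1−c)∫u², impossible since c < 1; so 1−α > 0. By the sharp Poincaré inequality on H^1_0 of an interval of length L, ∫(u')² ≥ (π/L)²∫u² with equality for the first sine mode sin(π(x−x₀)/L) (x₀ the left endpoint), so the inequality holds for all u iff (1−α)(π/L)² ≥ α − c, i.e. α ≤ ((π/L)² + c)/((π/L)² + 1) = (1 + c(L/π)²)/(1 + (L/π)²). With (π/L)² = 4*π^2/49 and c = 2/5, the largest admissible constant is α = ((π/L)² + c)/((π/L)² + 1).
Simplifying, α = 2*(49 + 10*π^2)/(5*(4*π^2 + 49)).


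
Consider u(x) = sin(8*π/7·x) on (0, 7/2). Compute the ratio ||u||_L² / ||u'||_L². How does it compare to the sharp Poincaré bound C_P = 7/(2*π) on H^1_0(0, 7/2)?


||u||_L² / ||u'||_L² = 7/(8*π) < C_P = 7/(2*π).

u(x) = sin(8*π/7·x), so u'(x) = 8*π*cos(8*π*x/7)/7.
Writing u(x) = A·sin(kπx/L) with A = 1 and k = 4, use ∫_0^L sin²(kπx/L) dx = L/2 and ∫_0^L cos²(kπx/L) dx = L/2.
u² = 1·sin²(8*π/7·x) and (u')² = 64*π^2/49·cos²(8*π/7·x), and each of sin², cos² integrates to L/2 = 7/4 over (0, 7/2).
∫_0^7/2 u² dx = 7/4, so ||u||_L² = sqrt(7)/2.
∫_0^7/2 (u')² dx = 16*π^2/7, so ||u'||_L² = 4*sqrt(7)*π/7.
Ratio ||u||_L² / ||u'||_L² = 7/(8*π).
Sharp Poincaré constant on H^1_0(0, 7/2) is C_P = L/π = 7/(2*π), achieved by sin(2*π/7·x).
This is the k = 4 harmonic; the ratio L/(kπ) is strictly less than C_P = L/π, consistent with the sharp inequality ||u||_L² ≤ C_P ||u'||_L².


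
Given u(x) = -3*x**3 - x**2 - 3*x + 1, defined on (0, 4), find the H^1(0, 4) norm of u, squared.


||u||_{H^1}^2 = 1037816/21

The H^1 norm (squared) on an interval (0, L) is
  ||u||_{H^1}^2 = ∫_0^L u(x)^2 dx + ∫_0^L u'(x)^2 dx.
Compute u'(x) = -9*x**2 - 2*x - 3.
Then u(x)^2 = 9*x**6 + 6*x**5 + 19*x**4 + 7*x**2 - 6*x + 1 and u'(x)^2 = 81*x**4 + 36*x**3 + 58*x**2 + 12*x + 9.
Integrate each monomial from 0 to 4 using ∫_0^4 c·x^n dx = c·4^(n+1)/(n+1):
  ∫_0^4 u(x)^2 dx = ∫_0^4 (9*x^6 + 6*x^5 + 19*x^4 + 7*x^2 - 6*x + 1) dx. Term by term:
    ∫_0^4 9*x^6 dx = 147456/7;  ∫_0^4 6*x^5 dx = 4096;  ∫_0^4 19*x^4 dx = 19456/5;
    ∫_0^4 7*x^2 dx = 448/3;  ∫_0^4 -6*x dx = -48;  ∫_0^4 1 dx = 4.
  Sum: 147456/7 + 4096 + 19456/5 + 448/3 − 48 + 4 = 3061556/105.
  ∫_0^4 u'(x)^2 dx = ∫_0^4 (81*x^4 + 36*x^3 + 58*x^2 + 12*x + 9) dx. Term by term:
    ∫_0^4 81*x^4 dx = 82944/5;  ∫_0^4 36*x^3 dx = 2304;  ∫_0^4 58*x^2 dx = 3712/3;
    ∫_0^4 12*x dx = 96;  ∫_0^4 9 dx = 36.
  Sum: 82944/5 + 2304 + 3712/3 + 96 + 36 = 303932/15.
Adding: ||u||_{H^1}^2 = 3061556/105 + 303932/15 = 1037816/21.


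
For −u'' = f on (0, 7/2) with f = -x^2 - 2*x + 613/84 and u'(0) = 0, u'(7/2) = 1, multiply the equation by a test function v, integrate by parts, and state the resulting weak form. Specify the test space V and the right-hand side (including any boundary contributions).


V = H^1(0, 7/2) (v unrestricted at boundary; u is determined up to an additive constant); weak form: ∫_0^7/2 u'v' dx = ∫_0^7/2 (-x^2 - 2*x + 613/84) v dx + v(7/2) for all v ∈ V.

Multiply both sides by a test function v and integrate from 0 to 7/2:
  ∫_0^7/2 −u''(x) v(x) dx = ∫_0^7/2 f(x) v(x) dx.
Integrate the LHS by parts once:
  ∫_0^7/2 −u'' v dx = −[u'(x) v(x)]_0^7/2 + ∫_0^7/2 u'(x) v'(x) dx.
Thus ∫_0^7/2 u'(x) v'(x) dx = ∫_0^7/2 f(x) v(x) dx + [u'(x) v(x)]_0^7/2.
Choose V so that boundary terms are either known or forced to vanish.
u has inhomogeneous Neumann u'(0) = 0, u'(7/2) = 1. [u' v]_0^7/2 = (1)·v(7/2) − (0)·v(0) = v(7/2). Take V = H^1(0, 7/2); boundary term becomes part of RHS.
Weak formulation: find u (satisfying any essential BC) such that ∫_0^7/2 u'(x) v'(x) dx = ∫_0^7/2 f v dx + v(7/2) for all v ∈ V (Neumann data are natural BCs: they enter the RHS as boundary terms).
Substituting f(x) = -x^2 - 2*x + 613/84, the right-hand side is ∫_0^7/2 (-x^2 - 2*x + 613/84) v dx + v(7/2).
Compatibility check (pure Neumann): taking v ≡ 1 ∈ V gives 0 = ∫_0^7/2 f dx + (1) − (0), i.e. ∫_0^7/2 f dx must equal u'(0) − u'(7/2) = -1. Indeed ∫_0^7/2 (-x^2 - 2*x + 613/84) dx = -1, so the data are compatible. The solution is then unique only up to an additive constant (fix it e.g. by requiring ∫_0^7/2 u dx = 0).


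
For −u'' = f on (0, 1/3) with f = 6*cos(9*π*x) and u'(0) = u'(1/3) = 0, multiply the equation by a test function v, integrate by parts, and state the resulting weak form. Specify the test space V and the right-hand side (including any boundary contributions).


V = H^1(0, 1/3) (no boundary constraint on v; u is determined up to an additive constant); weak form: ∫_0^1/3 u'v' dx = ∫_0^1/3 (6*cos(9*π*x)) v dx for all v ∈ V.

Multiply both sides by a test function v and integrate from 0 to 1/3:
  ∫_0^1/3 −u''(x) v(x) dx = ∫_0^1/3 f(x) v(x) dx.
Integrate the LHS by parts once:
  ∫_0^1/3 −u'' v dx = −[u'(x) v(x)]_0^1/3 + ∫_0^1/3 u'(x) v'(x) dx.
Thus ∫_0^1/3 u'(x) v'(x) dx = ∫_0^1/3 f(x) v(x) dx + [u'(x) v(x)]_0^1/3.
Choose V so that boundary terms are either known or forced to vanish.
u has homogeneous Neumann: u'(0) = u'(1/3) = 0. So [u' v]_0^1/3 = 0·v(1/3) − 0·v(0) = 0 for any v; take V = H^1(0, 1/3).
Weak formulation: find u (satisfying any essential BC) such that ∫_0^1/3 u'(x) v'(x) dx = ∫_0^1/3 f v dx for all v ∈ V (homogeneous Neumann, so boundary terms vanish).
Substituting f(x) = 6*cos(9*π*x), the right-hand side is ∫_0^1/3 (6*cos(9*π*x)) v dx.
Compatibility check (pure Neumann): taking v ≡ 1 ∈ V gives 0 = ∫_0^1/3 f dx + (0) − (0), i.e. ∫_0^1/3 f dx must equal u'(0) − u'(1/3) = 0. Indeed ∫_0^1/3 (6*cos(9*π*x)) dx = 0, so the data are compatible. The solution is then unique only up to an additive constant (fix it e.g. by requiring ∫_0^1/3 u dx = 0).


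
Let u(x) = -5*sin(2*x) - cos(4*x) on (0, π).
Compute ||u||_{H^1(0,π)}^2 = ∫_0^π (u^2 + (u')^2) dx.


||u||_{H^1(0,π)}^2 = 71*π

u'(x) = 4*sin(4*x) - 10*cos(2*x).
Expand u² and (u')² and integrate term by term on (0, π), using: for integers n ≥ 1, ∫_0^π sin²(nx) dx = ∫_0^π cos²(nx) dx = π/2; for n ≠ n', ∫_0^π sin(nx)sin(n'x) dx = ∫_0^π cos(nx)cos(n'x) dx = 0; and by product-to-sum, ∫_0^π sin(nx)cos(n'x) dx = ½∫_0^π [sin((n+n')x) + sin((n−n')x)] dx, which is 0 when n+n' is even and 2n/(n²−n'²) when n+n' is odd (it need not vanish on (0, π)).
  u² squared terms: (-1)²·∫cos(4x)² dx = 1·π/2 = π/2;  (-5)²·∫sin(2x)² dx = 25·π/2 = 25*π/2.
  u² cross terms: 2·(-1)·(-5)·∫cos(4x)·sin(2x) dx = 10·(0) = 0.
  So ∫_0^π u² dx = π/2 + 25*π/2 + 0 = 13*π.
  (u')² squared terms: (-10)²·∫cos(2x)² dx = 100·π/2 = 50*π;  (4)²·∫sin(4x)² dx = 16·π/2 = 8*π.
  (u')² cross terms: 2·(-10)·(4)·∫cos(2x)·sin(4x) dx = -80·(0) = 0.
  So ∫_0^π (u')² dx = 50*π + 8*π + 0 = 58*π.
||u||_{H^1}^2 = (13*π) + (58*π) = 71*π.


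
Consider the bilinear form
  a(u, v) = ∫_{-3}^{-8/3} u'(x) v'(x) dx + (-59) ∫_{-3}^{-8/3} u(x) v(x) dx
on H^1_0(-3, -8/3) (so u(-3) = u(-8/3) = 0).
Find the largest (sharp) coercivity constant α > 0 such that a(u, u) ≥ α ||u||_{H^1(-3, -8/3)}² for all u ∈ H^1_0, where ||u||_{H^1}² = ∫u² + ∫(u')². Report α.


α = (-59 + 9*π^2)/(1 + 9*π^2)

Coercivity of a(·,·) on H^1_0(-3, -8/3) means a(u, u) ≥ α ||u||_{H^1}² for every u ∈ H^1_0.
The interval has length L = 1/3, and Poincaré/coercivity depend only on L. Here a(u, u) = ∫(u')² + (-59)·∫u².
Here c = -59 < 0 with |c| < (π/L)² = 9*π^2, so coercivity still holds. The condition a(u,u) ≥ α||u||_{H^1}² reads (1−α)∫(u')² ≥ (α−c)∫u². Any admissible α is ≤ 1 (rapidly oscillating u have ∫u²/∫(u')² → 0), and α = 1 would force 0 ≥ (1−c)∫u², impossible since c < 1; so 1−α > 0. By the sharp Poincaré inequality on H^1_0 of an interval of length L, ∫(u')² ≥ (π/L)²∫u² with equality for the first sine mode sin(π(x−x₀)/L) (x₀ the left endpoint), so the inequality holds for all u iff (1−α)(π/L)² ≥ α − c, i.e. α ≤ ((π/L)² + c)/((π/L)² + 1) = (1 + c(L/π)²)/(1 + (L/π)²). (Direct route, valid since c ≤ 0: Poincaré gives c∫u² ≥ c(L/π)²∫(u')², so a(u,u) ≥ (1 + c(L/π)²)∫(u')², while ||u||_{H^1}² ≤ (1 + (L/π)²)∫(u')²; dividing yields the same α.) With (π/L)² = 9*π^2 and c = -59, the largest admissible constant is α = ((π/L)² + c)/((π/L)² + 1).
Simplifying, α = (-59 + 9*π^2)/(1 + 9*π^2).


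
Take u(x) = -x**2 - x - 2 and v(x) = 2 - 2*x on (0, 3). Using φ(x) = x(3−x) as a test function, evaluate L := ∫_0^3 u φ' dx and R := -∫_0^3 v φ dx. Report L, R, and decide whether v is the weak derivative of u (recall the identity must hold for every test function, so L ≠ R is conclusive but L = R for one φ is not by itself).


LHS = 18, RHS = 9/2. No, v is not the weak derivative of u.

u(x) = -x**2 - x - 2, classical derivative u'(x) = -2*x - 1.
φ(x) = x(3−x), so φ'(x) = 3 - 2*x.
Note φ(0) = φ(3) = 0, so the boundary term u·φ vanishes.
LHS = ∫_0^3 u(x) φ'(x) dx = ∫_0^3 (2*x^3 - x^2 + x - 6) dx. Term by term:
  ∫_0^3 2*x^3 dx = 81/2;  ∫_0^3 -x^2 dx = -9;  ∫_0^3 x dx = 9/2;
  ∫_0^3 -6 dx = -18.
Sum: 81/2 − 9 + 9/2 − 18 = 18.
So LHS = 18.
∫_0^3 v(x) φ(x) dx = ∫_0^3 (2*x^3 - 8*x^2 + 6*x) dx. Term by term:
  ∫_0^3 2*x^3 dx = 81/2;  ∫_0^3 -8*x^2 dx = -72;  ∫_0^3 6*x dx = 27.
Sum: 81/2 − 72 + 27 = -9/2.
So RHS = -∫_0^3 v(x) φ(x) dx = 9/2.
LHS − RHS = 27/2 ≠ 0, so the identity fails.
(For a valid weak derivative the identity must hold for EVERY test function, in particular this one. The failure shows v is NOT the weak derivative of u.)
Correct weak derivative would be u'(x) = -2*x - 1.


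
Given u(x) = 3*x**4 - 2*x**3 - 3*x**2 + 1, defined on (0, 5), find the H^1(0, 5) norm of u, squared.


||u||_{H^1}^2 = 33993195/14

The H^1 norm (squared) on an interval (0, L) is
  ||u||_{H^1}^2 = ∫_0^L u(x)^2 dx + ∫_0^L u'(x)^2 dx.
Compute u'(x) = 12*x**3 - 6*x**2 - 6*x.
Then u(x)^2 = 9*x**8 - 12*x**7 - 14*x**6 + 12*x**5 + 15*x**4 - 4*x**3 - 6*x**2 + 1 and u'(x)^2 = 144*x**6 - 144*x**5 - 108*x**4 + 72*x**3 + 36*x**2.
Integrate each monomial from 0 to 5 using ∫_0^5 c·x^n dx = c·5^(n+1)/(n+1):
  ∫_0^5 u(x)^2 dx = ∫_0^5 (9*x^8 - 12*x^7 - 14*x^6 + 12*x^5 + 15*x^4 - 4*x^3 - 6*x^2 + 1) dx. Term by term:
    ∫_0^5 9*x^8 dx = 1953125;  ∫_0^5 -12*x^7 dx = -1171875/2;  ∫_0^5 -14*x^6 dx = -156250;
    ∫_0^5 12*x^5 dx = 31250;  ∫_0^5 15*x^4 dx = 9375;  ∫_0^5 -4*x^3 dx = -625;
    ∫_0^5 -6*x^2 dx = -250;  ∫_0^5 1 dx = 5.
  Sum: 1953125 − 1171875/2 − 156250 + 31250 + 9375 − 625 − 250 + 5 = 2501385/2.
  ∫_0^5 u'(x)^2 dx = ∫_0^5 (144*x^6 - 144*x^5 - 108*x^4 + 72*x^3 + 36*x^2) dx. Term by term:
    ∫_0^5 144*x^6 dx = 11250000/7;  ∫_0^5 -144*x^5 dx = -375000;  ∫_0^5 -108*x^4 dx = -67500;
    ∫_0^5 72*x^3 dx = 11250;  ∫_0^5 36*x^2 dx = 1500.
  Sum: 11250000/7 − 375000 − 67500 + 11250 + 1500 = 8241750/7.
Adding: ||u||_{H^1}^2 = 2501385/2 + 8241750/7 = 33993195/14.


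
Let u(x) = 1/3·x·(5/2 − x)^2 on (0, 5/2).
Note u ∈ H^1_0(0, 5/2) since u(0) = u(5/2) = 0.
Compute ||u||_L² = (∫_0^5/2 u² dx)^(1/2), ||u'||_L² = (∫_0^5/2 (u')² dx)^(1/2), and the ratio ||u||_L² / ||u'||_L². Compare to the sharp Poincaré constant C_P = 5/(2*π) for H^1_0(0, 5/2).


||u||_L² / ||u'||_L² = 5*sqrt(14)/28 < C_P = 5/(2*π).

u(x) = 1/3·x·(5/2 − x)^2, so u'(x) = (2*x - 5)*(6*x - 5)/12.
u(x) = 1/3·x·(5/2 − x)^2 vanishes at x = 0 and x = 5/2, so u ∈ H^1_0(0, 5/2). Differentiate via the product rule and integrate the resulting polynomials term by term.
  ∫_0^5/2 u² dx = ∫_0^5/2 (x^6/9 - 10*x^5/9 + 25*x^4/6 - 125*x^3/18 + 625*x^2/144) dx. Term by term:
    ∫_0^5/2 x^6/9 dx = 78125/8064;  ∫_0^5/2 -10*x^5/9 dx = -78125/1728;  ∫_0^5/2 25*x^4/6 dx = 15625/192;
    ∫_0^5/2 -125*x^3/18 dx = -78125/1152;  ∫_0^5/2 625*x^2/144 dx = 78125/3456.
  Sum: 78125/8064 − 78125/1728 + 15625/192 − 78125/1152 + 78125/3456 = 15625/24192.
  ∫_0^5/2 (u')² dx = ∫_0^5/2 (x^4 - 20*x^3/3 + 275*x^2/18 - 125*x/9 + 625/144) dx. Term by term:
    ∫_0^5/2 x^4 dx = 625/32;  ∫_0^5/2 -20*x^3/3 dx = -3125/48;  ∫_0^5/2 275*x^2/18 dx = 34375/432;
    ∫_0^5/2 -125*x/9 dx = -3125/72;  ∫_0^5/2 625/144 dx = 3125/288.
  Sum: 625/32 − 3125/48 + 34375/432 − 3125/72 + 3125/288 = 625/432.
∫_0^5/2 u² dx = 15625/24192, so ||u||_L² = 125*sqrt(42)/1008.
∫_0^5/2 (u')² dx = 625/432, so ||u'||_L² = 25*sqrt(3)/36.
Ratio ||u||_L² / ||u'||_L² = 5*sqrt(14)/28.
Sharp Poincaré constant on H^1_0(0, 5/2) is C_P = L/π = 5/(2*π), achieved by sin(2*π/5·x).
A polynomial bump cannot attain the sharp Poincaré constant (only the first sine eigenfunction does), so the ratio is strictly less than C_P, consistent with ||u||_L² ≤ C_P ||u'||_L².


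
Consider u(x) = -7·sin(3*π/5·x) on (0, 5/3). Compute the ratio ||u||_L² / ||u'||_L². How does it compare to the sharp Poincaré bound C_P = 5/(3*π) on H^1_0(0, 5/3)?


||u||_L² / ||u'||_L² = 5/(3*π) = C_P.

u(x) = -7·sin(3*π/5·x), so u'(x) = -21*π*cos(3*π*x/5)/5.
Writing u(x) = A·sin(kπx/L) with A = -7 and k = 1, use ∫_0^L sin²(kπx/L) dx = L/2 and ∫_0^L cos²(kπx/L) dx = L/2.
u² = 49·sin²(3*π/5·x) and (u')² = 441*π^2/25·cos²(3*π/5·x), and each of sin², cos² integrates to L/2 = 5/6 over (0, 5/3).
∫_0^5/3 u² dx = 245/6, so ||u||_L² = 7*sqrt(30)/6.
∫_0^5/3 (u')² dx = 147*π^2/10, so ||u'||_L² = 7*sqrt(30)*π/10.
Ratio ||u||_L² / ||u'||_L² = 5/(3*π).
Sharp Poincaré constant on H^1_0(0, 5/3) is C_P = L/π = 5/(3*π), achieved by sin(3*π/5·x).
This is the k = 1 eigenfunction (up to amplitude), so the ratio equals the sharp Poincaré constant exactly.


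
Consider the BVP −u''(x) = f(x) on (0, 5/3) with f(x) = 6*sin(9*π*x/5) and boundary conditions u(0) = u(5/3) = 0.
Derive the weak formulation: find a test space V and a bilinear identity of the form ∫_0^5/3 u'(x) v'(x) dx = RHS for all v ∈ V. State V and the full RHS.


V = H^1_0(0, 5/3) (so v(0) = v(5/3) = 0); weak form: ∫_0^5/3 u'v' dx = ∫_0^5/3 (6*sin(9*π*x/5)) v dx for all v ∈ V.

Multiply both sides by a test function v and integrate from 0 to 5/3:
  ∫_0^5/3 −u''(x) v(x) dx = ∫_0^5/3 f(x) v(x) dx.
Integrate the LHS by parts once:
  ∫_0^5/3 −u'' v dx = −[u'(x) v(x)]_0^5/3 + ∫_0^5/3 u'(x) v'(x) dx.
Thus ∫_0^5/3 u'(x) v'(x) dx = ∫_0^5/3 f(x) v(x) dx + [u'(x) v(x)]_0^5/3.
Choose V so that boundary terms are either known or forced to vanish.
u is Dirichlet: u(0) = u(5/3) = 0. Let V = H^1_0(0, 5/3); then v(0) = v(5/3) = 0, and [u' v]_0^5/3 = 0.
Weak formulation: find u (satisfying any essential BC) such that ∫_0^5/3 u'(x) v'(x) dx = ∫_0^5/3 f v dx for all v ∈ V.
Substituting f(x) = 6*sin(9*π*x/5), the right-hand side is ∫_0^5/3 (6*sin(9*π*x/5)) v dx.


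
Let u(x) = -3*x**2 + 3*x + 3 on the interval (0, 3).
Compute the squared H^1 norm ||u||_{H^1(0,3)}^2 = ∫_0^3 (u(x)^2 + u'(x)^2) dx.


||u||_{H^1}^2 = 2889/10

The H^1 norm (squared) on an interval (0, L) is
  ||u||_{H^1}^2 = ∫_0^L u(x)^2 dx + ∫_0^L u'(x)^2 dx.
Compute u'(x) = 3 - 6*x.
Then u(x)^2 = 9*x**4 - 18*x**3 - 9*x**2 + 18*x + 9 and u'(x)^2 = 36*x**2 - 36*x + 9.
Integrate each monomial from 0 to 3 using ∫_0^3 c·x^n dx = c·3^(n+1)/(n+1):
  ∫_0^3 u(x)^2 dx = ∫_0^3 (9*x^4 - 18*x^3 - 9*x^2 + 18*x + 9) dx. Term by term:
    ∫_0^3 9*x^4 dx = 2187/5;  ∫_0^3 -18*x^3 dx = -729/2;  ∫_0^3 -9*x^2 dx = -81;
    ∫_0^3 18*x dx = 81;  ∫_0^3 9 dx = 27.
  Sum: 2187/5 − 729/2 − 81 + 81 + 27 = 999/10.
  ∫_0^3 u'(x)^2 dx = ∫_0^3 (36*x^2 - 36*x + 9) dx. Term by term:
    ∫_0^3 36*x^2 dx = 324;  ∫_0^3 -36*x dx = -162;  ∫_0^3 9 dx = 27.
  Sum: 324 − 162 + 27 = 189.
Adding: ||u||_{H^1}^2 = 999/10 + 189 = 2889/10.


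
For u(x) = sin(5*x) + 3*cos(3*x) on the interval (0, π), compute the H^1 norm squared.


||u||_{H^1(0,π)}^2 = 58*π

u'(x) = -9*sin(3*x) + 5*cos(5*x).
Expand u² and (u')² and integrate term by term on (0, π), using: for integers n ≥ 1, ∫_0^π sin²(nx) dx = ∫_0^π cos²(nx) dx = π/2; for n ≠ n', ∫_0^π sin(nx)sin(n'x) dx = ∫_0^π cos(nx)cos(n'x) dx = 0; and by product-to-sum, ∫_0^π sin(nx)cos(n'x) dx = ½∫_0^π [sin((n+n')x) + sin((n−n')x)] dx, which is 0 when n+n' is even and 2n/(n²−n'²) when n+n' is odd (it need not vanish on (0, π)).
  u² squared terms: (3)²·∫cos(3x)² dx = 9·π/2 = 9*π/2;  (1)²·∫sin(5x)² dx = 1·π/2 = π/2.
  u² cross terms: 2·(3)·(1)·∫cos(3x)·sin(5x) dx = 6·(0) = 0.
  So ∫_0^π u² dx = 9*π/2 + π/2 + 0 = 5*π.
  (u')² squared terms: (-9)²·∫sin(3x)² dx = 81·π/2 = 81*π/2;  (5)²·∫cos(5x)² dx = 25·π/2 = 25*π/2.
  (u')² cross terms: 2·(-9)·(5)·∫sin(3x)·cos(5x) dx = -90·(0) = 0.
  So ∫_0^π (u')² dx = 81*π/2 + 25*π/2 + 0 = 53*π.
||u||_{H^1}^2 = (5*π) + (53*π) = 58*π.


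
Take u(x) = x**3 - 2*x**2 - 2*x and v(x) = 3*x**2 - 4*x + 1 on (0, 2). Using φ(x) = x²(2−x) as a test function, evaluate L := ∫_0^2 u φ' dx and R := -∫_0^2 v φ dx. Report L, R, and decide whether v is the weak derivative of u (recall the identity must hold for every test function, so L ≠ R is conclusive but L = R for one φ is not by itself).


LHS = 8/3, RHS = -4/3. No, v is not the weak derivative of u.

u(x) = x**3 - 2*x**2 - 2*x, classical derivative u'(x) = 3*x**2 - 4*x - 2.
φ(x) = x²(2−x), so φ'(x) = x*(4 - 3*x).
Note φ(0) = φ(2) = 0, so the boundary term u·φ vanishes.
LHS = ∫_0^2 u(x) φ'(x) dx = ∫_0^2 (-3*x^5 + 10*x^4 - 2*x^3 - 8*x^2) dx. Term by term:
  ∫_0^2 -3*x^5 dx = -32;  ∫_0^2 10*x^4 dx = 64;  ∫_0^2 -2*x^3 dx = -8;
  ∫_0^2 -8*x^2 dx = -64/3.
Sum: -32 + 64 − 8 − 64/3 = 8/3.
So LHS = 8/3.
∫_0^2 v(x) φ(x) dx = ∫_0^2 (-3*x^5 + 10*x^4 - 9*x^3 + 2*x^2) dx. Term by term:
  ∫_0^2 -3*x^5 dx = -32;  ∫_0^2 10*x^4 dx = 64;  ∫_0^2 -9*x^3 dx = -36;
  ∫_0^2 2*x^2 dx = 16/3.
Sum: -32 + 64 − 36 + 16/3 = 4/3.
So RHS = -∫_0^2 v(x) φ(x) dx = -4/3.
LHS − RHS = 4 ≠ 0, so the identity fails.
(For a valid weak derivative the identity must hold for EVERY test function, in particular this one. The failure shows v is NOT the weak derivative of u.)
Correct weak derivative would be u'(x) = 3*x**2 - 4*x - 2.


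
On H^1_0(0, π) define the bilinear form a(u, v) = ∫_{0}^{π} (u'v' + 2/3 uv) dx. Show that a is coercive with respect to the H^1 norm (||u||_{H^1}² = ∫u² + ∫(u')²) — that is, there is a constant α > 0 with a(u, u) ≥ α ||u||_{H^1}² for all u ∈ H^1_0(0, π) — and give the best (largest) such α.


α = 5/6

Coercivity of a(·,·) on H^1_0(0, π) means a(u, u) ≥ α ||u||_{H^1}² for every u ∈ H^1_0.
The interval has length L = π, and Poincaré/coercivity depend only on L. Here a(u, u) = ∫(u')² + (2/3)·∫u².
Here 0 < c = 2/3 < 1. The condition a(u,u) ≥ α||u||_{H^1}² reads (1−α)∫(u')² ≥ (α−c)∫u². Any admissible α is ≤ 1 (rapidly oscillating u have ∫u²/∫(u')² → 0), and α = 1 would force 0 ≥ (1−c)∫u², impossible since c < 1; so 1−α > 0. By the sharp Poincaré inequality on H^1_0 of an interval of length L, ∫(u')² ≥ (π/L)²∫u² with equality for the first sine mode sin(π(x−x₀)/L) (x₀ the left endpoint), so the inequality holds for all u iff (1−α)(π/L)² ≥ α − c, i.e. α ≤ ((π/L)² + c)/((π/L)² + 1) = (1 + c(L/π)²)/(1 + (L/π)²). With (π/L)² = 1 and c = 2/3, the largest admissible constant is α = ((π/L)² + c)/((π/L)² + 1).
Simplifying, α = 5/6.


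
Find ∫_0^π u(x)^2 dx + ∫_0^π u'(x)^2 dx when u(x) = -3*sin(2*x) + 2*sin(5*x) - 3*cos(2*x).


||u||_{H^1(0,π)}^2 = -200/7 + 97*π

u'(x) = 6*sin(2*x) - 6*cos(2*x) + 10*cos(5*x).
Expand u² and (u')² and integrate term by term on (0, π), using: for integers n ≥ 1, ∫_0^π sin²(nx) dx = ∫_0^π cos²(nx) dx = π/2; for n ≠ n', ∫_0^π sin(nx)sin(n'x) dx = ∫_0^π cos(nx)cos(n'x) dx = 0; and by product-to-sum, ∫_0^π sin(nx)cos(n'x) dx = ½∫_0^π [sin((n+n')x) + sin((n−n')x)] dx, which is 0 when n+n' is even and 2n/(n²−n'²) when n+n' is odd (it need not vanish on (0, π)).
  u² squared terms: (-3)²·∫cos(2x)² dx = 9·π/2 = 9*π/2;  (-3)²·∫sin(2x)² dx = 9·π/2 = 9*π/2;  (2)²·∫sin(5x)² dx = 4·π/2 = 2*π.
  u² cross terms: 2·(-3)·(-3)·∫cos(2x)·sin(2x) dx = 18·(0) = 0;  2·(-3)·(2)·∫cos(2x)·sin(5x) dx = -12·(10/21) = -40/7;  2·(-3)·(2)·∫sin(2x)·sin(5x) dx = -12·(0) = 0.
  So ∫_0^π u² dx = 9*π/2 + 9*π/2 + 2*π + 0 − 40/7 + 0 = -40/7 + 11*π.
  (u')² squared terms: (-6)²·∫cos(2x)² dx = 36·π/2 = 18*π;  (6)²·∫sin(2x)² dx = 36·π/2 = 18*π;  (10)²·∫cos(5x)² dx = 100·π/2 = 50*π.
  (u')² cross terms: 2·(-6)·(6)·∫cos(2x)·sin(2x) dx = -72·(0) = 0;  2·(-6)·(10)·∫cos(2x)·cos(5x) dx = -120·(0) = 0;  2·(6)·(10)·∫sin(2x)·cos(5x) dx = 120·(-4/21) = -160/7.
  So ∫_0^π (u')² dx = 18*π + 18*π + 50*π + 0 + 0 − 160/7 = -160/7 + 86*π.
||u||_{H^1}^2 = (-40/7 + 11*π) + (-160/7 + 86*π) = -200/7 + 97*π.


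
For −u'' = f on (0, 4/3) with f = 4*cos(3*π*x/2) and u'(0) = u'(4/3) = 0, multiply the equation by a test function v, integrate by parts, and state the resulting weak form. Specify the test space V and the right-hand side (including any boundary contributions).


V = H^1(0, 4/3) (no boundary constraint on v; u is determined up to an additive constant); weak form: ∫_0^4/3 u'v' dx = ∫_0^4/3 (4*cos(3*π*x/2)) v dx for all v ∈ V.

Multiply both sides by a test function v and integrate from 0 to 4/3:
  ∫_0^4/3 −u''(x) v(x) dx = ∫_0^4/3 f(x) v(x) dx.
Integrate the LHS by parts once:
  ∫_0^4/3 −u'' v dx = −[u'(x) v(x)]_0^4/3 + ∫_0^4/3 u'(x) v'(x) dx.
Thus ∫_0^4/3 u'(x) v'(x) dx = ∫_0^4/3 f(x) v(x) dx + [u'(x) v(x)]_0^4/3.
Choose V so that boundary terms are either known or forced to vanish.
u has homogeneous Neumann: u'(0) = u'(4/3) = 0. So [u' v]_0^4/3 = 0·v(4/3) − 0·v(0) = 0 for any v; take V = H^1(0, 4/3).
Weak formulation: find u (satisfying any essential BC) such that ∫_0^4/3 u'(x) v'(x) dx = ∫_0^4/3 f v dx for all v ∈ V (homogeneous Neumann, so boundary terms vanish).
Substituting f(x) = 4*cos(3*π*x/2), the right-hand side is ∫_0^4/3 (4*cos(3*π*x/2)) v dx.
Compatibility check (pure Neumann): taking v ≡ 1 ∈ V gives 0 = ∫_0^4/3 f dx + (0) − (0), i.e. ∫_0^4/3 f dx must equal u'(0) − u'(4/3) = 0. Indeed ∫_0^4/3 (4*cos(3*π*x/2)) dx = 0, so the data are compatible. The solution is then unique only up to an additive constant (fix it e.g. by requiring ∫_0^4/3 u dx = 0).


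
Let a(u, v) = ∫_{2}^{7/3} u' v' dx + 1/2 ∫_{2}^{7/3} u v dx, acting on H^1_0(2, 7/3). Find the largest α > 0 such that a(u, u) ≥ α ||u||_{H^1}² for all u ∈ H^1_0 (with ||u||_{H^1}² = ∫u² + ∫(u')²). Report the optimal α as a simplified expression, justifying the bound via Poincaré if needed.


α = (1 + 18*π^2)/(2*(1 + 9*π^2))

Coercivity of a(·,·) on H^1_0(2, 7/3) means a(u, u) ≥ α ||u||_{H^1}² for every u ∈ H^1_0.
The interval has length L = 1/3, and Poincaré/coercivity depend only on L. Here a(u, u) = ∫(u')² + (1/2)·∫u².
Here 0 < c = 1/2 < 1. The condition a(u,u) ≥ α||u||_{H^1}² reads (1−α)∫(u')² ≥ (α−c)∫u². Any admissible α is ≤ 1 (rapidly oscillating u have ∫u²/∫(u')² → 0), and α = 1 would force 0 ≥ (1−c)∫u², impossible since c < 1; so 1−α > 0. By the sharp Poincaré inequality on H^1_0 of an interval of length L, ∫(u')² ≥ (π/L)²∫u² with equality for the first sine mode sin(π(x−x₀)/L) (x₀ the left endpoint), so the inequality holds for all u iff (1−α)(π/L)² ≥ α − c, i.e. α ≤ ((π/L)² + c)/((π/L)² + 1) = (1 + c(L/π)²)/(1 + (L/π)²). With (π/L)² = 9*π^2 and c = 1/2, the largest admissible constant is α = ((π/L)² + c)/((π/L)² + 1).
Simplifying, α = (1 + 18*π^2)/(2*(1 + 9*π^2)).


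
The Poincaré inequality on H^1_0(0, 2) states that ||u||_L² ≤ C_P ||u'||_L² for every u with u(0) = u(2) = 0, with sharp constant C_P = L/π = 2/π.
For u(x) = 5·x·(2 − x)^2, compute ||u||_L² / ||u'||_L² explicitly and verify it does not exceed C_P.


||u||_L² / ||u'||_L² = sqrt(14)/7 < C_P = 2/π.

u(x) = 5·x·(2 − x)^2, so u'(x) = 5*(x - 2)*(3*x - 2).
u(x) = 5·x·(2 − x)^2 vanishes at x = 0 and x = 2, so u ∈ H^1_0(0, 2). Differentiate via the product rule and integrate the resulting polynomials term by term.
  ∫_0^2 u² dx = ∫_0^2 (25*x^6 - 200*x^5 + 600*x^4 - 800*x^3 + 400*x^2) dx. Term by term:
    ∫_0^2 25*x^6 dx = 3200/7;  ∫_0^2 -200*x^5 dx = -6400/3;  ∫_0^2 600*x^4 dx = 3840;
    ∫_0^2 -800*x^3 dx = -3200;  ∫_0^2 400*x^2 dx = 3200/3.
  Sum: 3200/7 − 6400/3 + 3840 − 3200 + 3200/3 = 640/21.
  ∫_0^2 (u')² dx = ∫_0^2 (225*x^4 - 1200*x^3 + 2200*x^2 - 1600*x + 400) dx. Term by term:
    ∫_0^2 225*x^4 dx = 1440;  ∫_0^2 -1200*x^3 dx = -4800;  ∫_0^2 2200*x^2 dx = 17600/3;
    ∫_0^2 -1600*x dx = -3200;  ∫_0^2 400 dx = 800.
  Sum: 1440 − 4800 + 17600/3 − 3200 + 800 = 320/3.
∫_0^2 u² dx = 640/21, so ||u||_L² = 8*sqrt(210)/21.
∫_0^2 (u')² dx = 320/3, so ||u'||_L² = 8*sqrt(15)/3.
Ratio ||u||_L² / ||u'||_L² = sqrt(14)/7.
Sharp Poincaré constant on H^1_0(0, 2) is C_P = L/π = 2/π, achieved by sin(π/2·x).
A polynomial bump cannot attain the sharp Poincaré constant (only the first sine eigenfunction does), so the ratio is strictly less than C_P, consistent with ||u||_L² ≤ C_P ||u'||_L².
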